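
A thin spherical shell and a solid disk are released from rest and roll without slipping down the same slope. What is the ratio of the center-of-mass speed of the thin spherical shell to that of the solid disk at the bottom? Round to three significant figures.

Each satisfies Mgh = ½(1+k)Mv² with k = I/(MR²), so v ∝ 1/√(1+k).
For the thin spherical shell k = 2/3; for the solid disk k = 0.5.
v₁/v₂ = √((1+k₂)/(1+k₁)) = √(1.5/1.667) ≈ 0.949.

v_ratio ≈ 0.949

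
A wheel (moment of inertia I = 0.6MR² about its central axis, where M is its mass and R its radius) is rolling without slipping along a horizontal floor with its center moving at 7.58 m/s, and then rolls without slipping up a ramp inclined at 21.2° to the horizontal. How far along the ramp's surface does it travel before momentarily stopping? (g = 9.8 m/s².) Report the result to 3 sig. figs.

d ≈ 13.0 m

For this body I = 0.6MR², i.e. k = I/(MR²) = 0.6.
Since it rolls without slipping, ω = v/R and KE = ½Mv² + ½Iω² = ½(1+k)Mv² = (4/5)Mv².
Setting this equal to Mgh gives the vertical rise h = (1+k)v₀²/(2g) = 1.6×7.58²/(2×9.8) = 4.69 m.
The distance along the slope is d = h/sinθ = 4.69/sin21.2° ≈ 13.0 m.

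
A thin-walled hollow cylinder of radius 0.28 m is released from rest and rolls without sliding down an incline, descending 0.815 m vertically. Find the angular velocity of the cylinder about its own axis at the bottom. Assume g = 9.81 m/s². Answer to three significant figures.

Here I = MR², so the shape factor k = I/(MR²) = 1.
Pure rolling means v = ωR; then KE = ½Mv² + ½I(v/R)² = ½(1+k)Mv² = Mv².
Energy conservation Mgh = ½(1+k)Mv² gives v = √(2gh/(1+k)) = √(2 × 9.81 × 0.815 / 2) = 2.828 m/s.
Then ω = v/R = 2.828 / 0.28 ≈ 10.1 rad/s.

ω ≈ 10.1 rad/s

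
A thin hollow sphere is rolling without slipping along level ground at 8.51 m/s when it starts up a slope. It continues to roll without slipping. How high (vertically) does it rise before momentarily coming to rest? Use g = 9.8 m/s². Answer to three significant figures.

h ≈ 6.16 m

Here I = (2/3)MR², so the shape factor k = I/(MR²) = 2/3.
Pure rolling means v = ωR; then KE = ½Mv² + ½I(v/R)² = ½(1+k)Mv² = (5/6)Mv².
All of this converts to potential energy at the highest point: (5/6)Mv₀² = Mgh.
Thus h = (1+k)v₀²/(2g) = 1.667 × 8.51² / (2 × 9.8) ≈ 6.16 m.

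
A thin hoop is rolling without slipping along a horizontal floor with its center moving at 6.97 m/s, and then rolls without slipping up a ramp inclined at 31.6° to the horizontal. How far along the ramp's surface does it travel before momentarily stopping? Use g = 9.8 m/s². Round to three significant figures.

d ≈ 9.46 m

For this body I = MR², i.e. k = I/(MR²) = 1.
Pure rolling means v = ωR; then KE = ½Mv² + ½I(v/R)² = ½(1+k)Mv² = Mv².
Setting this equal to Mgh gives the vertical rise h = (1+k)v₀²/(2g) = 2×6.97²/(2×9.8) = 4.957 m.
Along the incline, d = h/sinθ = 4.957/sin31.6° ≈ 9.46 m.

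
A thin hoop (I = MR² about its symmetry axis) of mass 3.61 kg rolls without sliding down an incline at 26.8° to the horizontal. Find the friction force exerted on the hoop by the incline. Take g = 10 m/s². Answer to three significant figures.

f ≈ 8.14 N

Here I = MR², so the shape factor k = I/(MR²) = 1.
Newton's second law down the slope: Mg sinθ − f = Ma. The torque equation fR = Iα (with α = a/R) gives f = kMa.
Combining, a = g sinθ/(1+k) and f = kMa = kMg sinθ/(1+k).
f = 1 × 3.61 × 10 × sin26.8° / 2 ≈ 8.14 N.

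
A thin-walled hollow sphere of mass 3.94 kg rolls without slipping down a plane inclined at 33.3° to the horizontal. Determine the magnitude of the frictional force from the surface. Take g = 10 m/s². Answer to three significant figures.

f ≈ 8.65 N

With I = (2/3)MR², the ratio k = I/(MR²) is 2/3.
Along the incline Mg sinθ − f = Ma, and torque about the center fR = Iα = kMR²(a/R) gives f = kMa.
Combining, a = g sinθ/(1+k) and f = kMa = kMg sinθ/(1+k).
f = (2/3) × 3.94 × 10 × sin33.3° / 1.667 ≈ 8.65 N.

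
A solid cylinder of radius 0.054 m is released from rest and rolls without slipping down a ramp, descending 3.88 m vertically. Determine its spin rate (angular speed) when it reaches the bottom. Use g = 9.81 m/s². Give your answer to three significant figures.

The moment of inertia is (1/2)MR², giving k ≡ I/(MR²) = 0.5.
Pure rolling means v = ωR; then KE = ½Mv² + ½I(v/R)² = ½(1+k)Mv² = (3/4)Mv².
Energy conservation Mgh = ½(1+k)Mv² gives v = √(2gh/(1+k)) = √(2 × 9.81 × 3.88 / 1.5) = 7.124 m/s.
Then ω = v/R = 7.124 / 0.054 ≈ 132 rad/s.

ω ≈ 132 rad/s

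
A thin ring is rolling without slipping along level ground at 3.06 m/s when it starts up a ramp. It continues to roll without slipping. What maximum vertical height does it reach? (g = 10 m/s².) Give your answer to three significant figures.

The moment of inertia is MR², giving k ≡ I/(MR²) = 1.
Pure rolling means v = ωR; then KE = ½Mv² + ½I(v/R)² = ½(1+k)Mv² = Mv².
At the top the kinetic energy is zero, so Mv₀² = Mgh.
Thus h = (1+k)v₀²/(2g) = 2 × 3.06² / (2 × 10) ≈ 0.936 m.

h ≈ 0.936 m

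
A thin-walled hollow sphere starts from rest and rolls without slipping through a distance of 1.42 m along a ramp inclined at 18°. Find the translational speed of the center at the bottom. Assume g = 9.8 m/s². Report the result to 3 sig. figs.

v ≈ 2.27 m/s

Here I = (2/3)MR², so the shape factor k = I/(MR²) = 2/3.
Rolling without slipping gives ω = v/R, so the total kinetic energy is ½Mv² + ½Iω² = ½(1+k)Mv² = (5/6)Mv².
The vertical drop is h = L sinθ = 1.42 × sin18° = 0.4388 m.
Setting Mgh = (5/6)Mv² gives v = √(2gh/(1+k)) = √(2·9.8·0.4388/1.667) ≈ 2.27 m/s.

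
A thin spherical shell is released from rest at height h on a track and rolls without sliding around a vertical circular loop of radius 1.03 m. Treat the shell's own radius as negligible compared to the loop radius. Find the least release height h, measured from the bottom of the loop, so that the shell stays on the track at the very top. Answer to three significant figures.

The moment of inertia is (2/3)MR², giving k ≡ I/(MR²) = 2/3.
At the top, contact is just lost when gravity alone supplies the centripetal force: Mg = Mv_top²/r, i.e. v_top² = gr.
With ω = v/R, the kinetic energy at speed v is ½(1+k)Mv² = (5/6)Mv².
Energy conservation from release (height h) to the top (height 2r): Mgh = Mg(2r) + (5/6)M·gr.
Thus h_min = 2r + (1+k)r/2 = r(2 + 1.667/2) = 1.03 × 2.833 ≈ 2.92 m.

h_min ≈ 2.92 m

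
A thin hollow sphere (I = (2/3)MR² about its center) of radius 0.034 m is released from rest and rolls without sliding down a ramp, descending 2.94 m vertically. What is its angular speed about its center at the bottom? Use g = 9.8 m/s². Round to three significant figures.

ω ≈ 173 rad/s

The moment of inertia is (2/3)MR², giving k ≡ I/(MR²) = 2/3.
Since it rolls without slipping, ω = v/R and KE = ½Mv² + ½Iω² = ½(1+k)Mv² = (5/6)Mv².
Energy conservation Mgh = ½(1+k)Mv² gives v = √(2gh/(1+k)) = √(2 × 9.8 × 2.94 / 1.667) = 5.88 m/s.
The angular speed follows from ω = v/R = 5.88/0.034 ≈ 173 rad/s.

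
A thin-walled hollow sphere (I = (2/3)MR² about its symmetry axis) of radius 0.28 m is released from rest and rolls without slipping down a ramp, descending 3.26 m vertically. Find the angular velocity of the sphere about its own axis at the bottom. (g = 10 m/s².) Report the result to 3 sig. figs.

The moment of inertia is (2/3)MR², giving k ≡ I/(MR²) = 2/3.
Since it rolls without slipping, ω = v/R and KE = ½Mv² + ½Iω² = ½(1+k)Mv² = (5/6)Mv².
Energy conservation Mgh = ½(1+k)Mv² gives v = √(2gh/(1+k)) = √(2 × 10 × 3.26 / 1.667) = 6.255 m/s.
Then ω = v/R = 6.255 / 0.28 ≈ 22.3 rad/s.

ω ≈ 22.3 rad/s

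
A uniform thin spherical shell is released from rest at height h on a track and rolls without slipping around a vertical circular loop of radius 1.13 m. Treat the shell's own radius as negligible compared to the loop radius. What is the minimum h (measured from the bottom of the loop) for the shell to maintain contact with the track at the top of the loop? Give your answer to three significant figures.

The moment of inertia is (2/3)MR², giving k ≡ I/(MR²) = 2/3.
At the top of the loop, the minimum-contact condition is Mg = Mv_top²/r, so v_top² = gr.
With ω = v/R, the kinetic energy at speed v is ½(1+k)Mv² = (5/6)Mv².
Energy conservation from release (height h) to the top (height 2r): Mgh = Mg(2r) + (5/6)M·gr.
Thus h_min = 2r + (1+k)r/2 = r(2 + 1.667/2) = 1.13 × 2.833 ≈ 3.20 m.

h_min ≈ 3.20 m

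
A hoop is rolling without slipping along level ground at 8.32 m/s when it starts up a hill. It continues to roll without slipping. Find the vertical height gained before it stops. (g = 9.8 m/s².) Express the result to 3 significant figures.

h ≈ 7.06 m

The moment of inertia is MR², giving k ≡ I/(MR²) = 1.
Pure rolling means v = ωR; then KE = ½Mv² + ½I(v/R)² = ½(1+k)Mv² = Mv².
All of this converts to potential energy at the highest point: Mv₀² = Mgh.
Thus h = (1+k)v₀²/(2g) = 2 × 8.32² / (2 × 9.8) ≈ 7.06 m.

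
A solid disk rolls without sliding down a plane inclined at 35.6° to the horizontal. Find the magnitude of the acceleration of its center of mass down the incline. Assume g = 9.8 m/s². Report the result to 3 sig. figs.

a ≈ 3.80 m/s²

Here I = (1/2)MR², so the shape factor k = I/(MR²) = 0.5.
Translational: Mg sinθ − f = Ma. Rotational about the CM: fR = Iα = kMRa, so f = kMa.
Eliminating f: Mg sinθ = (1+k)Ma, so a = g sinθ/(1+k) = 9.8 × sin35.6° / 1.5 ≈ 3.80 m/s².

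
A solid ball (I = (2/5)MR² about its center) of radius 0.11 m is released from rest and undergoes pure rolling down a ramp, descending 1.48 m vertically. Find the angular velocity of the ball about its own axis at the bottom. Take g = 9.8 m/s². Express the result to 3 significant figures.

ω ≈ 41.4 rad/s

With I = (2/5)MR², the ratio k = I/(MR²) is 0.4.
Rolling without slipping gives ω = v/R, so the total kinetic energy is ½Mv² + ½Iω² = ½(1+k)Mv² = (7/10)Mv².
Energy conservation Mgh = ½(1+k)Mv² gives v = √(2gh/(1+k)) = √(2 × 9.8 × 1.48 / 1.4) = 4.552 m/s.
The angular speed follows from ω = v/R = 4.552/0.11 ≈ 41.4 rad/s.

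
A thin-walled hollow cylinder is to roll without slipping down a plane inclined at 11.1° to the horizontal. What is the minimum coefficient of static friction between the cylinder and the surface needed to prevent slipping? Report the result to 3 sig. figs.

μ_min ≈ 0.0981

For this body I = MR², i.e. k = I/(MR²) = 1.
Translational: Mg sinθ − f = Ma. Rotational about the CM: fR = Iα = kMRa, so f = kMa.
These give a = g sinθ/(1+k) and the required friction f = kMg sinθ/(1+k).
The normal force is N = Mg cosθ, so μ_min = f/N = k tanθ/(1+k).
μ_min = 1 × tan11.1° / 2 ≈ 0.0981.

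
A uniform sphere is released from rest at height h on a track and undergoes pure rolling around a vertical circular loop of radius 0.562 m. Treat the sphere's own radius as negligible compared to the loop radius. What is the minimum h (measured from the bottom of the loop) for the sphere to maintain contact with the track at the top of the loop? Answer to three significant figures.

The moment of inertia is (2/5)MR², giving k ≡ I/(MR²) = 0.4.
At the top, contact is just lost when gravity alone supplies the centripetal force: Mg = Mv_top²/r, i.e. v_top² = gr.
With ω = v/R, the kinetic energy at speed v is ½(1+k)Mv² = (7/10)Mv².
Energy conservation from release (height h) to the top (height 2r): Mgh = Mg(2r) + (7/10)M·gr.
Thus h_min = 2r + (1+k)r/2 = r(2 + 1.4/2) = 0.562 × 2.7 ≈ 1.52 m.

h_min ≈ 1.52 m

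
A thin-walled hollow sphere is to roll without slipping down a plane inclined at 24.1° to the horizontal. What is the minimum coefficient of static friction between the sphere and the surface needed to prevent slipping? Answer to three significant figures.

μ_min ≈ 0.179

The moment of inertia is (2/3)MR², giving k ≡ I/(MR²) = 2/3.
Newton's second law down the slope: Mg sinθ − f = Ma. The torque equation fR = Iα (with α = a/R) gives f = kMa.
These give a = g sinθ/(1+k) and the required friction f = kMg sinθ/(1+k).
With N = Mg cosθ, the no-slip condition f ≤ μN gives μ_min = f/N = k tanθ/(1+k).
μ_min = (2/3) × tan24.1° / 1.667 ≈ 0.179.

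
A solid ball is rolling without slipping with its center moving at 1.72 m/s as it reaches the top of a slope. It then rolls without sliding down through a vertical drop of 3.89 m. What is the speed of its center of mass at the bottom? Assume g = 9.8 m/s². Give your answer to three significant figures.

The moment of inertia is (2/5)MR², giving k ≡ I/(MR²) = 0.4.
The rolling condition ω = v/R makes the rotational term ½I(v/R)² = ½kMv², so KE_total = ½(1+k)Mv² = (7/10)Mv².
Conserving energy between top and bottom: (7/10)Mv² = (7/10)Mv₀² + Mgh, hence v² = v₀² + 2gh/(1+k).
v = √(1.72² + 2×9.8×3.89/1.4) = √57.42 ≈ 7.58 m/s.

v ≈ 7.58 m/s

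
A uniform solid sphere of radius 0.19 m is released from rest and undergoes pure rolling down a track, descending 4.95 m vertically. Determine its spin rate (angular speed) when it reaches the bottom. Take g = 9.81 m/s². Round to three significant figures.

ω ≈ 43.8 rad/s

Here I = (2/5)MR², so the shape factor k = I/(MR²) = 0.4.
Rolling without slipping gives ω = v/R, so the total kinetic energy is ½Mv² + ½Iω² = ½(1+k)Mv² = (7/10)Mv².
Energy conservation Mgh = ½(1+k)Mv² gives v = √(2gh/(1+k)) = √(2 × 9.81 × 4.95 / 1.4) = 8.329 m/s.
Then ω = v/R = 8.329 / 0.19 ≈ 43.8 rad/s.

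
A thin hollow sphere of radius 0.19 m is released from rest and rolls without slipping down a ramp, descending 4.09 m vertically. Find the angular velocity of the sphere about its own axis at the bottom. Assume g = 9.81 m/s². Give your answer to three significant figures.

ω ≈ 36.5 rad/s

For this body I = (2/3)MR², i.e. k = I/(MR²) = 2/3.
The rolling condition ω = v/R makes the rotational term ½I(v/R)² = ½kMv², so KE_total = ½(1+k)Mv² = (5/6)Mv².
Energy conservation Mgh = ½(1+k)Mv² gives v = √(2gh/(1+k)) = √(2 × 9.81 × 4.09 / 1.667) = 6.939 m/s.
The angular speed follows from ω = v/R = 6.939/0.19 ≈ 36.5 rad/s.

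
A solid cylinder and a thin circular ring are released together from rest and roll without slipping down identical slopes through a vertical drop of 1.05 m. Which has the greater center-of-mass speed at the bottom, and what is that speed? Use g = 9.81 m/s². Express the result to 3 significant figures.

the solid cylinder, at v ≈ 3.71 m/s

For rolling without slipping, Mgh = ½(1+k)Mv² where k = I/(MR²), so v = √(2gh/(1+k)).
Solid cylinder: k = 0.5, giving v = √(2×9.81×1.05/1.5) = 3.706 m/s.
Thin circular ring: k = 1, giving v = √(2×9.81×1.05/2) = 3.209 m/s.
The smaller k wins: the solid cylinder, at ≈ 3.71 m/s.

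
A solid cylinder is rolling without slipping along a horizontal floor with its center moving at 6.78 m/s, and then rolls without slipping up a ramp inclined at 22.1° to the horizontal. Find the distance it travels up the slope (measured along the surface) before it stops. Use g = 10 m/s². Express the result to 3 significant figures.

d ≈ 9.16 m

Here I = (1/2)MR², so the shape factor k = I/(MR²) = 0.5.
Rolling without slipping gives ω = v/R, so the total kinetic energy is ½Mv² + ½Iω² = ½(1+k)Mv² = (3/4)Mv².
Setting this equal to Mgh gives the vertical rise h = (1+k)v₀²/(2g) = 1.5×6.78²/(2×10) = 3.448 m.
Along the incline, d = h/sinθ = 3.448/sin22.1° ≈ 9.16 m.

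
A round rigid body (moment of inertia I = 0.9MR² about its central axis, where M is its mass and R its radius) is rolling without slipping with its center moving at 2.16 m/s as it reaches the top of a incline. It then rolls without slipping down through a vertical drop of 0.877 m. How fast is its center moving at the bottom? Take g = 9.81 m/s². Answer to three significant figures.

v ≈ 3.70 m/s

For this body I = 0.9MR², i.e. k = I/(MR²) = 0.9.
Rolling without slipping gives ω = v/R, so the total kinetic energy is ½Mv² + ½Iω² = ½(1+k)Mv² = (19/20)Mv².
Energy conservation: (19/20)Mv₀² + Mgh = (19/20)Mv², so v² = v₀² + 2gh/(1+k).
v = √(2.16² + 2×9.81×0.877/1.9) = √13.72 ≈ 3.70 m/s.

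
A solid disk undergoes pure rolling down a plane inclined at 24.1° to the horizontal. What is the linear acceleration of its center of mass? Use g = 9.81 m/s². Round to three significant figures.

For this body I = (1/2)MR², i.e. k = I/(MR²) = 0.5.
Translational: Mg sinθ − f = Ma. Rotational about the CM: fR = Iα = kMRa, so f = kMa.
Eliminating f: Mg sinθ = (1+k)Ma, so a = g sinθ/(1+k) = 9.81 × sin24.1° / 1.5 ≈ 2.67 m/s².

a ≈ 2.67 m/s²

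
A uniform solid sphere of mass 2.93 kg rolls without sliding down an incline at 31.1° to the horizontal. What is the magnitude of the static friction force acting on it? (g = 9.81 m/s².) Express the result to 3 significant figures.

f ≈ 4.24 N

For this body I = (2/5)MR², i.e. k = I/(MR²) = 0.4.
Translational: Mg sinθ − f = Ma. Rotational about the CM: fR = Iα = kMRa, so f = kMa.
Combining, a = g sinθ/(1+k) and f = kMa = kMg sinθ/(1+k).
f = 0.4 × 2.93 × 9.81 × sin31.1° / 1.4 ≈ 4.24 N.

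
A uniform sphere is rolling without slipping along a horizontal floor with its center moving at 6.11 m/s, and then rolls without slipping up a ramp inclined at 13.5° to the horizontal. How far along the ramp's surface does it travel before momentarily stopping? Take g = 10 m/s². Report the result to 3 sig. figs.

The moment of inertia is (2/5)MR², giving k ≡ I/(MR²) = 0.4.
Pure rolling means v = ωR; then KE = ½Mv² + ½I(v/R)² = ½(1+k)Mv² = (7/10)Mv².
Setting this equal to Mgh gives the vertical rise h = (1+k)v₀²/(2g) = 1.4×6.11²/(2×10) = 2.613 m.
Along the incline, d = h/sinθ = 2.613/sin13.5° ≈ 11.2 m.

d ≈ 11.2 m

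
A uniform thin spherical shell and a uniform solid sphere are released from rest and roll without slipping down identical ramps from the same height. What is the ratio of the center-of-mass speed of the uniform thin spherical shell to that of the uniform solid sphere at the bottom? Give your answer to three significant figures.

v_ratio ≈ 0.917

Each satisfies Mgh = ½(1+k)Mv² with k = I/(MR²), so v ∝ 1/√(1+k).
For the uniform thin spherical shell k = 2/3; for the uniform solid sphere k = 0.4.
v₁/v₂ = √((1+k₂)/(1+k₁)) = √(1.4/1.667) ≈ 0.917.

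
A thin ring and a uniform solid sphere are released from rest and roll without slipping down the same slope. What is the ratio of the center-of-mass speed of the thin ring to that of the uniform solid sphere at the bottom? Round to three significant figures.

v_ratio ≈ 0.837

Each satisfies Mgh = ½(1+k)Mv² with k = I/(MR²), so v ∝ 1/√(1+k).
For the thin ring k = 1; for the uniform solid sphere k = 0.4.
v₁/v₂ = √((1+k₂)/(1+k₁)) = √(1.4/2) ≈ 0.837.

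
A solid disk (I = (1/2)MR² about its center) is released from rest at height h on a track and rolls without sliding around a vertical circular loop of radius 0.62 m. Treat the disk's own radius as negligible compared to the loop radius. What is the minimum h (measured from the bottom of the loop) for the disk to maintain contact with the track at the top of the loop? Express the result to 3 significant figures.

With I = (1/2)MR², the ratio k = I/(MR²) is 0.5.
At the top, contact is just lost when gravity alone supplies the centripetal force: Mg = Mv_top²/r, i.e. v_top² = gr.
With ω = v/R, the kinetic energy at speed v is ½(1+k)Mv² = (3/4)Mv².
Energy conservation from release (height h) to the top (height 2r): Mgh = Mg(2r) + (3/4)M·gr.
Thus h_min = 2r + (1+k)r/2 = r(2 + 1.5/2) = 0.62 × 2.75 ≈ 1.71 m.

h_min ≈ 1.71 m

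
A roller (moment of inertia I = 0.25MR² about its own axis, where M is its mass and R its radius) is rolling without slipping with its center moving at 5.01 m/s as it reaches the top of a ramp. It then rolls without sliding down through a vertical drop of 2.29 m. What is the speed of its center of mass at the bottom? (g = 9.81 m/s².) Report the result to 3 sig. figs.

v ≈ 7.81 m/s

For this body I = 0.25MR², i.e. k = I/(MR²) = 0.25.
The rolling condition ω = v/R makes the rotational term ½I(v/R)² = ½kMv², so KE_total = ½(1+k)Mv² = (5/8)Mv².
Energy conservation: (5/8)Mv₀² + Mgh = (5/8)Mv², so v² = v₀² + 2gh/(1+k).
v = √(5.01² + 2×9.81×2.29/1.25) = √61.04 ≈ 7.81 m/s.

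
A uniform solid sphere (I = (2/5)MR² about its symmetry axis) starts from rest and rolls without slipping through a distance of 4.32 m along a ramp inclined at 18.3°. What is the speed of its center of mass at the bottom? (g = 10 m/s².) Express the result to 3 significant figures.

v ≈ 4.40 m/s

The moment of inertia is (2/5)MR², giving k ≡ I/(MR²) = 0.4.
Rolling without slipping gives ω = v/R, so the total kinetic energy is ½Mv² + ½Iω² = ½(1+k)Mv² = (7/10)Mv².
The vertical drop is h = L sinθ = 4.32 × sin18.3° = 1.356 m.
Setting Mgh = (7/10)Mv² gives v = √(2gh/(1+k)) = √(2·10·1.356/1.4) ≈ 4.40 m/s.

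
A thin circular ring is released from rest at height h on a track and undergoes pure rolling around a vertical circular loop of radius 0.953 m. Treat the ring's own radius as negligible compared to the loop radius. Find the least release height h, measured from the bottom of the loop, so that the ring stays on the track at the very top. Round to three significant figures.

h_min ≈ 2.86 m

Here I = MR², so the shape factor k = I/(MR²) = 1.
At the top, contact is just lost when gravity alone supplies the centripetal force: Mg = Mv_top²/r, i.e. v_top² = gr.
With ω = v/R, the kinetic energy at speed v is ½(1+k)Mv² = Mv².
Energy conservation from release (height h) to the top (height 2r): Mgh = Mg(2r) + M·gr.
Thus h_min = 2r + (1+k)r/2 = r(2 + 2/2) = 0.953 × 3 ≈ 2.86 m.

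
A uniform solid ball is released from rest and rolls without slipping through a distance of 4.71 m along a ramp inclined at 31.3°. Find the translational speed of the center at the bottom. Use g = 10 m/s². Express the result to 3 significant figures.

Here I = (2/5)MR², so the shape factor k = I/(MR²) = 0.4.
Rolling without slipping gives ω = v/R, so the total kinetic energy is ½Mv² + ½Iω² = ½(1+k)Mv² = (7/10)Mv².
The vertical drop is h = L sinθ = 4.71 × sin31.3° = 2.447 m.
Energy conservation: Mgh = (7/10)Mv², so v = √(2gh/(1+k)) = √(2 × 10 × 2.447 / 1.4) ≈ 5.91 m/s.

v ≈ 5.91 m/s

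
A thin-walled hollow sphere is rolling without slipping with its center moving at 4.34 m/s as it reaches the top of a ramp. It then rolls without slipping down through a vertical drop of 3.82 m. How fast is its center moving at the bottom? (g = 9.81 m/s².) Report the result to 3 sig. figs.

v ≈ 7.99 m/s

The moment of inertia is (2/3)MR², giving k ≡ I/(MR²) = 2/3.
Since it rolls without slipping, ω = v/R and KE = ½Mv² + ½Iω² = ½(1+k)Mv² = (5/6)Mv².
Energy conservation: (5/6)Mv₀² + Mgh = (5/6)Mv², so v² = v₀² + 2gh/(1+k).
v = √(4.34² + 2×9.81×3.82/1.667) = √63.8 ≈ 7.99 m/s.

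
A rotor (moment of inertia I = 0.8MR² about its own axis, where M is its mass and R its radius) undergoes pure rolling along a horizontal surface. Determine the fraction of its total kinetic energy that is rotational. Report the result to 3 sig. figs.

fraction ≈ 0.444

With I = 0.8MR², the ratio k = I/(MR²) is 0.8.
With ω = v/R, KE_trans = ½Mv² and KE_rot = ½Iω² = ½kMv², so KE_total = ½(1+k)Mv².
The rotational fraction is therefore k/(1+k) = 0.8/1.8 ≈ 0.444.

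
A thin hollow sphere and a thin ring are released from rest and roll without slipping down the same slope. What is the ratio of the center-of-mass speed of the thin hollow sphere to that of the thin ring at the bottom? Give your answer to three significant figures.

Each satisfies Mgh = ½(1+k)Mv² with k = I/(MR²), so v ∝ 1/√(1+k).
For the thin hollow sphere k = 2/3; for the thin ring k = 1.
v₁/v₂ = √((1+k₂)/(1+k₁)) = √(2/1.667) ≈ 1.10.

v_ratio ≈ 1.10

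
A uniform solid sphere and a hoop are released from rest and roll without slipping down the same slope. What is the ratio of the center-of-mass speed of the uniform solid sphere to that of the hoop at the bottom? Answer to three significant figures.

v_ratio ≈ 1.20

Each satisfies Mgh = ½(1+k)Mv² with k = I/(MR²), so v ∝ 1/√(1+k).
For the uniform solid sphere k = 0.4; for the hoop k = 1.
v₁/v₂ = √((1+k₂)/(1+k₁)) = √(2/1.4) ≈ 1.20.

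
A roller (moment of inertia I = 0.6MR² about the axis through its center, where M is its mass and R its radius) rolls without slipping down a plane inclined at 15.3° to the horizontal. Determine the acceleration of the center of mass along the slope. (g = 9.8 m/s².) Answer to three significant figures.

a ≈ 1.62 m/s²

The moment of inertia is 0.6MR², giving k ≡ I/(MR²) = 0.6.
Translational: Mg sinθ − f = Ma. Rotational about the CM: fR = Iα = kMRa, so f = kMa.
Eliminating f: Mg sinθ = (1+k)Ma, so a = g sinθ/(1+k) = 9.8 × sin15.3° / 1.6 ≈ 1.62 m/s².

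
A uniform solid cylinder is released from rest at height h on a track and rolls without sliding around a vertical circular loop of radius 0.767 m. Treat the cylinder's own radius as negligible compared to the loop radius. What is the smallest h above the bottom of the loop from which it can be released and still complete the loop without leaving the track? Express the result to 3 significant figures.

h_min ≈ 2.11 m

For this body I = (1/2)MR², i.e. k = I/(MR²) = 0.5.
At the top of the loop, the minimum-contact condition is Mg = Mv_top²/r, so v_top² = gr.
With ω = v/R, the kinetic energy at speed v is ½(1+k)Mv² = (3/4)Mv².
Energy conservation from release (height h) to the top (height 2r): Mgh = Mg(2r) + (3/4)M·gr.
Thus h_min = 2r + (1+k)r/2 = r(2 + 1.5/2) = 0.767 × 2.75 ≈ 2.11 m.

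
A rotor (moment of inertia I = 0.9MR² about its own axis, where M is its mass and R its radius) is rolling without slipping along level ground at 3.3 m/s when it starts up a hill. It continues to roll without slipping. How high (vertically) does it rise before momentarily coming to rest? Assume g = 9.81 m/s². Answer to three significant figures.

h ≈ 1.05 m

For this body I = 0.9MR², i.e. k = I/(MR²) = 0.9.
Since it rolls without slipping, ω = v/R and KE = ½Mv² + ½Iω² = ½(1+k)Mv² = (19/20)Mv².
At the top the kinetic energy is zero, so (19/20)Mv₀² = Mgh.
Thus h = (1+k)v₀²/(2g) = 1.9 × 3.3² / (2 × 9.81) ≈ 1.05 m.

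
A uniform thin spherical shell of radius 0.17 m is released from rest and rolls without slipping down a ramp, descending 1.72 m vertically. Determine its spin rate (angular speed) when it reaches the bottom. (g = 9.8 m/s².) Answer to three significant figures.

ω ≈ 26.5 rad/s

The moment of inertia is (2/3)MR², giving k ≡ I/(MR²) = 2/3.
Rolling without slipping gives ω = v/R, so the total kinetic energy is ½Mv² + ½Iω² = ½(1+k)Mv² = (5/6)Mv².
Energy conservation Mgh = ½(1+k)Mv² gives v = √(2gh/(1+k)) = √(2 × 9.8 × 1.72 / 1.667) = 4.497 m/s.
Then ω = v/R = 4.497 / 0.17 ≈ 26.5 rad/s.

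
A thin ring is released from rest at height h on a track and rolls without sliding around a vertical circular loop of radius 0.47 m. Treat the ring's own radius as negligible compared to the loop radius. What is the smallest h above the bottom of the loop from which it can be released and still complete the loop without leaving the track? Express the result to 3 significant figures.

h_min ≈ 1.41 m

The moment of inertia is MR², giving k ≡ I/(MR²) = 1.
At the top, contact is just lost when gravity alone supplies the centripetal force: Mg = Mv_top²/r, i.e. v_top² = gr.
With ω = v/R, the kinetic energy at speed v is ½(1+k)Mv² = Mv².
Energy conservation from release (height h) to the top (height 2r): Mgh = Mg(2r) + M·gr.
Thus h_min = 2r + (1+k)r/2 = r(2 + 2/2) = 0.47 × 3 ≈ 1.41 m.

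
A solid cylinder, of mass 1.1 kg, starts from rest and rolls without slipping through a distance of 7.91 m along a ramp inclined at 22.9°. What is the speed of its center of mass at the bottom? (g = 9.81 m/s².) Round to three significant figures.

v ≈ 6.35 m/s

Here I = (1/2)MR², so the shape factor k = I/(MR²) = 0.5.
Since it rolls without slipping, ω = v/R and KE = ½Mv² + ½Iω² = ½(1+k)Mv² = (3/4)Mv².
The vertical drop is h = L sinθ = 7.91 × sin22.9° = 3.078 m.
Setting Mgh = (3/4)Mv² gives v = √(2gh/(1+k)) = √(2·9.81·3.078/1.5) ≈ 6.35 m/s.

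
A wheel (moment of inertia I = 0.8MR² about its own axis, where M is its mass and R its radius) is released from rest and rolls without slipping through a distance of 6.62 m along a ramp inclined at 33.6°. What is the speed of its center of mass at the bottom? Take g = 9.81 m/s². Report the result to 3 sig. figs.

v ≈ 6.32 m/s

With I = 0.8MR², the ratio k = I/(MR²) is 0.8.
Pure rolling means v = ωR; then KE = ½Mv² + ½I(v/R)² = ½(1+k)Mv² = (9/10)Mv².
The vertical drop is h = L sinθ = 6.62 × sin33.6° = 3.663 m.
Energy conservation: Mgh = (9/10)Mv², so v = √(2gh/(1+k)) = √(2 × 9.81 × 3.663 / 1.8) ≈ 6.32 m/s.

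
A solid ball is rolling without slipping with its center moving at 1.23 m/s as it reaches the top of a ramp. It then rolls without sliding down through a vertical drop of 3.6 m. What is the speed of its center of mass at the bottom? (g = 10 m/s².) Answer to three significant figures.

For this body I = (2/5)MR², i.e. k = I/(MR²) = 0.4.
Since it rolls without slipping, ω = v/R and KE = ½Mv² + ½Iω² = ½(1+k)Mv² = (7/10)Mv².
Energy conservation: (7/10)Mv₀² + Mgh = (7/10)Mv², so v² = v₀² + 2gh/(1+k).
v = √(1.23² + 2×10×3.6/1.4) = √52.94 ≈ 7.28 m/s.

v ≈ 7.28 m/s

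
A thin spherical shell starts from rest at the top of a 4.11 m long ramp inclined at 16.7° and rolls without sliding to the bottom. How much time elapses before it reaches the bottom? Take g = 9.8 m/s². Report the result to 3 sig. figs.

The moment of inertia is (2/3)MR², giving k ≡ I/(MR²) = 2/3.
Newton's second law down the slope: Mg sinθ − f = Ma. The torque equation fR = Iα (with α = a/R) gives f = kMa.
Hence a = g sinθ/(1+k) = 9.8×sin16.7°/1.667 = 1.69 m/s².
With constant a from rest, t = √(2L/a) = √(2·4.11/1.69) ≈ 2.21 s.

t ≈ 2.21 s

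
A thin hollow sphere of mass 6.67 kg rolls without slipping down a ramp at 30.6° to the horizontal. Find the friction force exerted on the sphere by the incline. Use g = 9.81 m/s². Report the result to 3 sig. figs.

The moment of inertia is (2/3)MR², giving k ≡ I/(MR²) = 2/3.
Translational: Mg sinθ − f = Ma. Rotational about the CM: fR = Iα = kMRa, so f = kMa.
Combining, a = g sinθ/(1+k) and f = kMa = kMg sinθ/(1+k).
f = (2/3) × 6.67 × 9.81 × sin30.6° / 1.667 ≈ 13.3 N.

f ≈ 13.3 N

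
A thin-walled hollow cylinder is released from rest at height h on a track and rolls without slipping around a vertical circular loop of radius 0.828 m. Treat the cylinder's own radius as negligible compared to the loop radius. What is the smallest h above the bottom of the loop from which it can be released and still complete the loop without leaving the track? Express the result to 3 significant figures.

h_min ≈ 2.48 m

Here I = MR², so the shape factor k = I/(MR²) = 1.
At the top of the loop, the minimum-contact condition is Mg = Mv_top²/r, so v_top² = gr.
With ω = v/R, the kinetic energy at speed v is ½(1+k)Mv² = Mv².
Energy conservation from release (height h) to the top (height 2r): Mgh = Mg(2r) + M·gr.
Thus h_min = 2r + (1+k)r/2 = r(2 + 2/2) = 0.828 × 3 ≈ 2.48 m.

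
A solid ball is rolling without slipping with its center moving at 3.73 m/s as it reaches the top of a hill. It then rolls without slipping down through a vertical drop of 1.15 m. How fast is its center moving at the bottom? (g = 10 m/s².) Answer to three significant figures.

v ≈ 5.51 m/s

With I = (2/5)MR², the ratio k = I/(MR²) is 0.4.
Pure rolling means v = ωR; then KE = ½Mv² + ½I(v/R)² = ½(1+k)Mv² = (7/10)Mv².
Energy conservation: (7/10)Mv₀² + Mgh = (7/10)Mv², so v² = v₀² + 2gh/(1+k).
v = √(3.73² + 2×10×1.15/1.4) = √30.34 ≈ 5.51 m/s.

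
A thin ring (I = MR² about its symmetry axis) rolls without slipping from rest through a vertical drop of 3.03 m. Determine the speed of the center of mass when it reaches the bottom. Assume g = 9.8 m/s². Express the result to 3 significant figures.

The moment of inertia is MR², giving k ≡ I/(MR²) = 1.
Pure rolling means v = ωR; then KE = ½Mv² + ½I(v/R)² = ½(1+k)Mv² = Mv².
Setting Mgh = Mv² gives v = √(2gh/(1+k)) = √(2·9.8·3.03/2) ≈ 5.45 m/s.

v ≈ 5.45 m/s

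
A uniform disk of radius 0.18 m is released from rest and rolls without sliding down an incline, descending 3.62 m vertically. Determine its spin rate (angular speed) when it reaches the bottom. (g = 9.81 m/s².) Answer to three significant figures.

With I = (1/2)MR², the ratio k = I/(MR²) is 0.5.
Since it rolls without slipping, ω = v/R and KE = ½Mv² + ½Iω² = ½(1+k)Mv² = (3/4)Mv².
Energy conservation Mgh = ½(1+k)Mv² gives v = √(2gh/(1+k)) = √(2 × 9.81 × 3.62 / 1.5) = 6.881 m/s.
Then ω = v/R = 6.881 / 0.18 ≈ 38.2 rad/s.

ω ≈ 38.2 rad/s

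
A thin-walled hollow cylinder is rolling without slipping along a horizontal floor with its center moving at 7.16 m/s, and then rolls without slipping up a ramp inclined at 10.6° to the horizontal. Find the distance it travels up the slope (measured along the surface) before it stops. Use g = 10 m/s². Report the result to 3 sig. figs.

d ≈ 27.9 m

Here I = MR², so the shape factor k = I/(MR²) = 1.
Pure rolling means v = ωR; then KE = ½Mv² + ½I(v/R)² = ½(1+k)Mv² = Mv².
Setting this equal to Mgh gives the vertical rise h = (1+k)v₀²/(2g) = 2×7.16²/(2×10) = 5.127 m.
Along the incline, d = h/sinθ = 5.127/sin10.6° ≈ 27.9 m.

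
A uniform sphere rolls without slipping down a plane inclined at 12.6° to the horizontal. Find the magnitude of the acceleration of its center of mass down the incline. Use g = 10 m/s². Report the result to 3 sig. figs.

a ≈ 1.56 m/s²

The moment of inertia is (2/5)MR², giving k ≡ I/(MR²) = 0.4.
Along the incline Mg sinθ − f = Ma, and torque about the center fR = Iα = kMR²(a/R) gives f = kMa.
Eliminating f: Mg sinθ = (1+k)Ma, so a = g sinθ/(1+k) = 10 × sin12.6° / 1.4 ≈ 1.56 m/s².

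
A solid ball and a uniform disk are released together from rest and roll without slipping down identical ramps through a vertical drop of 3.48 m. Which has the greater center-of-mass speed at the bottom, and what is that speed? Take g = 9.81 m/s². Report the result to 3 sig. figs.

For rolling without slipping, Mgh = ½(1+k)Mv² where k = I/(MR²), so v = √(2gh/(1+k)).
Solid ball: k = 0.4, giving v = √(2×9.81×3.48/1.4) = 6.984 m/s.
Uniform disk: k = 0.5, giving v = √(2×9.81×3.48/1.5) = 6.747 m/s.
The smaller k wins: the solid ball, at ≈ 6.98 m/s.

the solid ball, at v ≈ 6.98 m/s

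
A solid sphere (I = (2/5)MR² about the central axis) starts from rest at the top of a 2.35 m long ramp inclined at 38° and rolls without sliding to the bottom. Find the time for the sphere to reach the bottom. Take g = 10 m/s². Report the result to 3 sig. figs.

t ≈ 1.03 s

The moment of inertia is (2/5)MR², giving k ≡ I/(MR²) = 0.4.
Newton's second law down the slope: Mg sinθ − f = Ma. The torque equation fR = Iα (with α = a/R) gives f = kMa.
Hence a = g sinθ/(1+k) = 10×sin38°/1.4 = 4.398 m/s².
With constant a from rest, t = √(2L/a) = √(2·2.35/4.398) ≈ 1.03 s.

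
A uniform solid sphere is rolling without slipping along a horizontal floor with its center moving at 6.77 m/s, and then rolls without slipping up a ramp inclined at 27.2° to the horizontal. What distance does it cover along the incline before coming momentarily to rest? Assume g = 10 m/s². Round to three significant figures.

For this body I = (2/5)MR², i.e. k = I/(MR²) = 0.4.
The rolling condition ω = v/R makes the rotational term ½I(v/R)² = ½kMv², so KE_total = ½(1+k)Mv² = (7/10)Mv².
Setting this equal to Mgh gives the vertical rise h = (1+k)v₀²/(2g) = 1.4×6.77²/(2×10) = 3.208 m.
The distance along the slope is d = h/sinθ = 3.208/sin27.2° ≈ 7.02 m.

d ≈ 7.02 m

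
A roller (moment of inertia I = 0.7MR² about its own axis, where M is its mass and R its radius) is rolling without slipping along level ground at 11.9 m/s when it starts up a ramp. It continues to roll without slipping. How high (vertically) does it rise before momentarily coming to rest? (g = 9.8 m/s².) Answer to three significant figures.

h ≈ 12.3 m

For this body I = 0.7MR², i.e. k = I/(MR²) = 0.7.
Since it rolls without slipping, ω = v/R and KE = ½Mv² + ½Iω² = ½(1+k)Mv² = (17/20)Mv².
All of this converts to potential energy at the highest point: (17/20)Mv₀² = Mgh.
Thus h = (1+k)v₀²/(2g) = 1.7 × 11.9² / (2 × 9.8) ≈ 12.3 m.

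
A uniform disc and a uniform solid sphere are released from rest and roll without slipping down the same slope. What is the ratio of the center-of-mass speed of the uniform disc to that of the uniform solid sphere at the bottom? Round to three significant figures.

Each satisfies Mgh = ½(1+k)Mv² with k = I/(MR²), so v ∝ 1/√(1+k).
For the uniform disc k = 0.5; for the uniform solid sphere k = 0.4.
v₁/v₂ = √((1+k₂)/(1+k₁)) = √(1.4/1.5) ≈ 0.966.

v_ratio ≈ 0.966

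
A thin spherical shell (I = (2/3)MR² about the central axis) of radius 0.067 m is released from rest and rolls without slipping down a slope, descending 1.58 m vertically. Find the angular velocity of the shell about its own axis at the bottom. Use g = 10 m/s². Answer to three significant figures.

With I = (2/3)MR², the ratio k = I/(MR²) is 2/3.
The rolling condition ω = v/R makes the rotational term ½I(v/R)² = ½kMv², so KE_total = ½(1+k)Mv² = (5/6)Mv².
Energy conservation Mgh = ½(1+k)Mv² gives v = √(2gh/(1+k)) = √(2 × 10 × 1.58 / 1.667) = 4.354 m/s.
Then ω = v/R = 4.354 / 0.067 ≈ 65.0 rad/s.

ω ≈ 65.0 rad/s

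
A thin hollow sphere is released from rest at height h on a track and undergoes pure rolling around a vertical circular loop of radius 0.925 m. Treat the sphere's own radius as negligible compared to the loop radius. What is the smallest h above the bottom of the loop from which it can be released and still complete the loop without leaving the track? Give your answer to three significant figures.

Here I = (2/3)MR², so the shape factor k = I/(MR²) = 2/3.
At the top, contact is just lost when gravity alone supplies the centripetal force: Mg = Mv_top²/r, i.e. v_top² = gr.
With ω = v/R, the kinetic energy at speed v is ½(1+k)Mv² = (5/6)Mv².
Energy conservation from release (height h) to the top (height 2r): Mgh = Mg(2r) + (5/6)M·gr.
Thus h_min = 2r + (1+k)r/2 = r(2 + 1.667/2) = 0.925 × 2.833 ≈ 2.62 m.

h_min ≈ 2.62 m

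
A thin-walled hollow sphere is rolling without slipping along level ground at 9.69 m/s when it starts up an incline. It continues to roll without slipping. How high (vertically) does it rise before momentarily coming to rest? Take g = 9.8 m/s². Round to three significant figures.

With I = (2/3)MR², the ratio k = I/(MR²) is 2/3.
Since it rolls without slipping, ω = v/R and KE = ½Mv² + ½Iω² = ½(1+k)Mv² = (5/6)Mv².
All of this converts to potential energy at the highest point: (5/6)Mv₀² = Mgh.
Thus h = (1+k)v₀²/(2g) = 1.667 × 9.69² / (2 × 9.8) ≈ 7.98 m.

h ≈ 7.98 m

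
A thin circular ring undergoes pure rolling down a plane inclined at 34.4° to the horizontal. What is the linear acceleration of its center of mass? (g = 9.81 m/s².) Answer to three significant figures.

With I = MR², the ratio k = I/(MR²) is 1.
Newton's second law down the slope: Mg sinθ − f = Ma. The torque equation fR = Iα (with α = a/R) gives f = kMa.
Eliminating f: Mg sinθ = (1+k)Ma, so a = g sinθ/(1+k) = 9.81 × sin34.4° / 2 ≈ 2.77 m/s².

a ≈ 2.77 m/s²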